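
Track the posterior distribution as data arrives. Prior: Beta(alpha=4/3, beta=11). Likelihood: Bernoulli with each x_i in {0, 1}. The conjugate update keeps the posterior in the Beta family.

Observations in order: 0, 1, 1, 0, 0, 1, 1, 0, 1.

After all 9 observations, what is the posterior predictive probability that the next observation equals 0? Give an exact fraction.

45/64

obs 1: x=0 → posterior Beta(4/3, 12)
obs 2: x=1 → posterior Beta(7/3, 12)
obs 3: x=1 → posterior Beta(10/3, 12)
obs 4: x=0 → posterior Beta(10/3, 13)
obs 5: x=0 → posterior Beta(10/3, 14)
obs 6: x=1 → posterior Beta(13/3, 14)
obs 7: x=1 → posterior Beta(16/3, 14)
obs 8: x=0 → posterior Beta(16/3, 15)
obs 9: x=1 → posterior Beta(19/3, 15)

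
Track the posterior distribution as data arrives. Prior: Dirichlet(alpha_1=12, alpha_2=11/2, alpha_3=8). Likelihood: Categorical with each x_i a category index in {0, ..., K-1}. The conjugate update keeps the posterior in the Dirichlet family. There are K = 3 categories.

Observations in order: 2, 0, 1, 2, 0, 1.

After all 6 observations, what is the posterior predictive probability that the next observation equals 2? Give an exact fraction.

20/63

obs 1: x=2 → posterior Dirichlet(12, 11/2, 9)
obs 2: x=0 → posterior Dirichlet(13, 11/2, 9)
obs 3: x=1 → posterior Dirichlet(13, 13/2, 9)
obs 4: x=2 → posterior Dirichlet(13, 13/2, 10)
obs 5: x=0 → posterior Dirichlet(14, 13/2, 10)
obs 6: x=1 → posterior Dirichlet(14, 15/2, 10)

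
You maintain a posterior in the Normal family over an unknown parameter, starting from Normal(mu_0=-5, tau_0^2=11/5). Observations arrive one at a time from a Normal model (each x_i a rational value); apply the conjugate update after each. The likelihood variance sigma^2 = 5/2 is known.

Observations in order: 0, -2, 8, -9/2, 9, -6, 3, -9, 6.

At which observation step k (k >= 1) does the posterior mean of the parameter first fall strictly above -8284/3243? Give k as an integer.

obs 1: x=0 → posterior Normal(-125/47, 55/47)
obs 2: x=-2 → posterior Normal(-169/69, 55/69)
obs 3: x=8 → posterior Normal(1/13, 55/91)
obs 4: x=-9/2 → posterior Normal(-92/113, 55/113)
obs 5: x=9 → posterior Normal(106/135, 11/27)
obs 6: x=-6 → posterior Normal(-26/157, 55/157)
obs 7: x=3 → posterior Normal(40/179, 55/179)
obs 8: x=-9 → posterior Normal(-158/201, 55/201)
obs 9: x=6 → posterior Normal(-26/223, 55/223)

k = 2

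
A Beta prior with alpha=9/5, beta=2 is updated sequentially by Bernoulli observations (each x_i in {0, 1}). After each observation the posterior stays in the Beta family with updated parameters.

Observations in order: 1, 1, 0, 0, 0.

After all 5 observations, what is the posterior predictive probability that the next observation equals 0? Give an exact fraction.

obs 1: x=1 → posterior Beta(14/5, 2)
obs 2: x=1 → posterior Beta(19/5, 2)
obs 3: x=0 → posterior Beta(19/5, 3)
obs 4: x=0 → posterior Beta(19/5, 4)
obs 5: x=0 → posterior Beta(19/5, 5)

25/44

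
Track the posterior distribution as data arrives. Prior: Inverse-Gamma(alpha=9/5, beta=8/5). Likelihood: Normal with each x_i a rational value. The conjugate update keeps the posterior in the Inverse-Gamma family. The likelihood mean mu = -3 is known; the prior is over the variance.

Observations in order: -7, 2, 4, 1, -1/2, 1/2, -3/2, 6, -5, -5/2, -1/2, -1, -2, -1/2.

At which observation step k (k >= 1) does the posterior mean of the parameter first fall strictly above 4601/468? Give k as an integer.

k = 2

obs 1: x=-7 → posterior Inverse-Gamma(23/10, 48/5)
obs 2: x=2 → posterior Inverse-Gamma(14/5, 221/10)
obs 3: x=4 → posterior Inverse-Gamma(33/10, 233/5)
obs 4: x=1 → posterior Inverse-Gamma(19/5, 273/5)
obs 5: x=-1/2 → posterior Inverse-Gamma(43/10, 2309/40)
obs 6: x=1/2 → posterior Inverse-Gamma(24/5, 1277/20)
obs 7: x=-3/2 → posterior Inverse-Gamma(53/10, 2599/40)
obs 8: x=6 → posterior Inverse-Gamma(29/5, 4219/40)
obs 9: x=-5 → posterior Inverse-Gamma(63/10, 4299/40)
obs 10: x=-5/2 → posterior Inverse-Gamma(34/5, 538/5)
obs 11: x=-1/2 → posterior Inverse-Gamma(73/10, 4429/40)
obs 12: x=-1 → posterior Inverse-Gamma(39/5, 4509/40)
obs 13: x=-2 → posterior Inverse-Gamma(83/10, 4529/40)
obs 14: x=-1/2 → posterior Inverse-Gamma(44/5, 2327/20)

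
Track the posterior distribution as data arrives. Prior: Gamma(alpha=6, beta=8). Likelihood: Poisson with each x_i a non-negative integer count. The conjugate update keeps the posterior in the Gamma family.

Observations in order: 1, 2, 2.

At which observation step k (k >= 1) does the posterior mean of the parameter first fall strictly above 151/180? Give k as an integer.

obs 1: x=1 → posterior Gamma(7, 9)
obs 2: x=2 → posterior Gamma(9, 10)
obs 3: x=2 → posterior Gamma(11, 11)

k = 2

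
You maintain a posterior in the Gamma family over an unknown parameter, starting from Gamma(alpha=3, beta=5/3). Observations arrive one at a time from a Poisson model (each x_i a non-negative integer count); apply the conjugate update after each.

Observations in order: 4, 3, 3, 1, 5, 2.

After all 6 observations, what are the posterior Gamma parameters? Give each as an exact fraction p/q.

alpha=21, beta=23/3

obs 1: x=4 → posterior Gamma(7, 8/3)
obs 2: x=3 → posterior Gamma(10, 11/3)
obs 3: x=3 → posterior Gamma(13, 14/3)
obs 4: x=1 → posterior Gamma(14, 17/3)
obs 5: x=5 → posterior Gamma(19, 20/3)
obs 6: x=2 → posterior Gamma(21, 23/3)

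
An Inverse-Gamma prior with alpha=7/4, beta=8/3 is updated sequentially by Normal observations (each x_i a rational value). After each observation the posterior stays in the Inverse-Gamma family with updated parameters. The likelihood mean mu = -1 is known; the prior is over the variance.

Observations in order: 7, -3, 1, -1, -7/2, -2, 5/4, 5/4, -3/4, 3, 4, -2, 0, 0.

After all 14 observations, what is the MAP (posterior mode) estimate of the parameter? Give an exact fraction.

obs 1: x=7 → posterior Inverse-Gamma(9/4, 104/3)
obs 2: x=-3 → posterior Inverse-Gamma(11/4, 110/3)
obs 3: x=1 → posterior Inverse-Gamma(13/4, 116/3)
obs 4: x=-1 → posterior Inverse-Gamma(15/4, 116/3)
obs 5: x=-7/2 → posterior Inverse-Gamma(17/4, 1003/24)
obs 6: x=-2 → posterior Inverse-Gamma(19/4, 1015/24)
obs 7: x=5/4 → posterior Inverse-Gamma(21/4, 4303/96)
obs 8: x=5/4 → posterior Inverse-Gamma(23/4, 2273/48)
obs 9: x=-3/4 → posterior Inverse-Gamma(25/4, 4549/96)
obs 10: x=3 → posterior Inverse-Gamma(27/4, 5317/96)
obs 11: x=4 → posterior Inverse-Gamma(29/4, 6517/96)
obs 12: x=-2 → posterior Inverse-Gamma(31/4, 6565/96)
obs 13: x=0 → posterior Inverse-Gamma(33/4, 6613/96)
obs 14: x=0 → posterior Inverse-Gamma(35/4, 6661/96)

6661/936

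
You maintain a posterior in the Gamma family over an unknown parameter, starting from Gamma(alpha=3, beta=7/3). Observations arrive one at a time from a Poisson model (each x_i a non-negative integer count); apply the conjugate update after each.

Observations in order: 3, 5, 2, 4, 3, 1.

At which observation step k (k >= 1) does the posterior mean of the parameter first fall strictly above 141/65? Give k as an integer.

k = 2

obs 1: x=3 → posterior Gamma(6, 10/3)
obs 2: x=5 → posterior Gamma(11, 13/3)
obs 3: x=2 → posterior Gamma(13, 16/3)
obs 4: x=4 → posterior Gamma(17, 19/3)
obs 5: x=3 → posterior Gamma(20, 22/3)
obs 6: x=1 → posterior Gamma(21, 25/3)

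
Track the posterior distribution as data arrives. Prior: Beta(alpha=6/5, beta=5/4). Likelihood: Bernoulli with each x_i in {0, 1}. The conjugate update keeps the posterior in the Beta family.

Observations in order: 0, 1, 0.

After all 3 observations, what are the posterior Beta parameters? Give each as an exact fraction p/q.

obs 1: x=0 → posterior Beta(6/5, 9/4)
obs 2: x=1 → posterior Beta(11/5, 9/4)
obs 3: x=0 → posterior Beta(11/5, 13/4)

alpha=11/5, beta=13/4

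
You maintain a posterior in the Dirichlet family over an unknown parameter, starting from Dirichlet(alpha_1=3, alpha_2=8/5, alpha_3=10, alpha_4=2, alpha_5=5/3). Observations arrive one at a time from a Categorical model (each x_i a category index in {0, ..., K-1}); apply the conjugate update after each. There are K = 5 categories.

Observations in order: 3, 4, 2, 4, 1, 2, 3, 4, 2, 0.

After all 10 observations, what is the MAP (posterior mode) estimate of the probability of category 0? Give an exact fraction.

45/349

obs 1: x=3 → posterior Dirichlet(3, 8/5, 10, 3, 5/3)
obs 2: x=4 → posterior Dirichlet(3, 8/5, 10, 3, 8/3)
obs 3: x=2 → posterior Dirichlet(3, 8/5, 11, 3, 8/3)
obs 4: x=4 → posterior Dirichlet(3, 8/5, 11, 3, 11/3)
obs 5: x=1 → posterior Dirichlet(3, 13/5, 11, 3, 11/3)
obs 6: x=2 → posterior Dirichlet(3, 13/5, 12, 3, 11/3)
obs 7: x=3 → posterior Dirichlet(3, 13/5, 12, 4, 11/3)
obs 8: x=4 → posterior Dirichlet(3, 13/5, 12, 4, 14/3)
obs 9: x=2 → posterior Dirichlet(3, 13/5, 13, 4, 14/3)
obs 10: x=0 → posterior Dirichlet(4, 13/5, 13, 4, 14/3)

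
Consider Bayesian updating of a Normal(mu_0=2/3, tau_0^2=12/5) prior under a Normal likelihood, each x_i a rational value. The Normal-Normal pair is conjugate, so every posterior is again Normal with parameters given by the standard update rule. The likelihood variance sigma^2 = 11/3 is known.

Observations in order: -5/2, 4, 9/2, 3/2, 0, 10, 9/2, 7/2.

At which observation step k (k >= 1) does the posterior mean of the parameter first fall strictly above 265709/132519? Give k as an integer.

k = 6

obs 1: x=-5/2 → posterior Normal(-160/273, 132/91)
obs 2: x=4 → posterior Normal(272/381, 132/127)
obs 3: x=9/2 → posterior Normal(758/489, 132/163)
obs 4: x=3/2 → posterior Normal(920/597, 132/199)
obs 5: x=0 → posterior Normal(184/141, 132/235)
obs 6: x=10 → posterior Normal(2000/813, 132/271)
obs 7: x=9/2 → posterior Normal(2486/921, 132/307)
obs 8: x=7/2 → posterior Normal(2864/1029, 132/343)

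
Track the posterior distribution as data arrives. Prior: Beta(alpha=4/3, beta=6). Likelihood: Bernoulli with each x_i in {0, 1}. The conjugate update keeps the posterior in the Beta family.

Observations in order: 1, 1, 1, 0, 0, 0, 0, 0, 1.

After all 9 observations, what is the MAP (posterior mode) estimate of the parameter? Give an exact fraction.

13/43

obs 1: x=1 → posterior Beta(7/3, 6)
obs 2: x=1 → posterior Beta(10/3, 6)
obs 3: x=1 → posterior Beta(13/3, 6)
obs 4: x=0 → posterior Beta(13/3, 7)
obs 5: x=0 → posterior Beta(13/3, 8)
obs 6: x=0 → posterior Beta(13/3, 9)
obs 7: x=0 → posterior Beta(13/3, 10)
obs 8: x=0 → posterior Beta(13/3, 11)
obs 9: x=1 → posterior Beta(16/3, 11)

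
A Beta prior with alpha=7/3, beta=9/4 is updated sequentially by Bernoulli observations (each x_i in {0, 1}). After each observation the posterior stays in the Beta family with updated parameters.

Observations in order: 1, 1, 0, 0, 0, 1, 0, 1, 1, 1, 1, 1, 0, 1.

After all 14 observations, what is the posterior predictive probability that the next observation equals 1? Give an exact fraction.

136/223

obs 1: x=1 → posterior Beta(10/3, 9/4)
obs 2: x=1 → posterior Beta(13/3, 9/4)
obs 3: x=0 → posterior Beta(13/3, 13/4)
obs 4: x=0 → posterior Beta(13/3, 17/4)
obs 5: x=0 → posterior Beta(13/3, 21/4)
obs 6: x=1 → posterior Beta(16/3, 21/4)
obs 7: x=0 → posterior Beta(16/3, 25/4)
obs 8: x=1 → posterior Beta(19/3, 25/4)
obs 9: x=1 → posterior Beta(22/3, 25/4)
obs 10: x=1 → posterior Beta(25/3, 25/4)
obs 11: x=1 → posterior Beta(28/3, 25/4)
obs 12: x=1 → posterior Beta(31/3, 25/4)
obs 13: x=0 → posterior Beta(31/3, 29/4)
obs 14: x=1 → posterior Beta(34/3, 29/4)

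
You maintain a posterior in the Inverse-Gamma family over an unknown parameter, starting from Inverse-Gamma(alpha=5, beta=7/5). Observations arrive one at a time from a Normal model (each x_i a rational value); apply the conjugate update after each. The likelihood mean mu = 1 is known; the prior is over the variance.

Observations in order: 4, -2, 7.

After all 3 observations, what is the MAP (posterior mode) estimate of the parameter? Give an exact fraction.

obs 1: x=4 → posterior Inverse-Gamma(11/2, 59/10)
obs 2: x=-2 → posterior Inverse-Gamma(6, 52/5)
obs 3: x=7 → posterior Inverse-Gamma(13/2, 142/5)

284/75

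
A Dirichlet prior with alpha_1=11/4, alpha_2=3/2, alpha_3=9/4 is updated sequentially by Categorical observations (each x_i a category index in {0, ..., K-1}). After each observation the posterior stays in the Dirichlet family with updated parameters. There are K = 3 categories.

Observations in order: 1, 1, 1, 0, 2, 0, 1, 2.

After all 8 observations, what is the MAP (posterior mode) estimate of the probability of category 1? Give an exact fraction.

obs 1: x=1 → posterior Dirichlet(11/4, 5/2, 9/4)
obs 2: x=1 → posterior Dirichlet(11/4, 7/2, 9/4)
obs 3: x=1 → posterior Dirichlet(11/4, 9/2, 9/4)
obs 4: x=0 → posterior Dirichlet(15/4, 9/2, 9/4)
obs 5: x=2 → posterior Dirichlet(15/4, 9/2, 13/4)
obs 6: x=0 → posterior Dirichlet(19/4, 9/2, 13/4)
obs 7: x=1 → posterior Dirichlet(19/4, 11/2, 13/4)
obs 8: x=2 → posterior Dirichlet(19/4, 11/2, 17/4)

9/23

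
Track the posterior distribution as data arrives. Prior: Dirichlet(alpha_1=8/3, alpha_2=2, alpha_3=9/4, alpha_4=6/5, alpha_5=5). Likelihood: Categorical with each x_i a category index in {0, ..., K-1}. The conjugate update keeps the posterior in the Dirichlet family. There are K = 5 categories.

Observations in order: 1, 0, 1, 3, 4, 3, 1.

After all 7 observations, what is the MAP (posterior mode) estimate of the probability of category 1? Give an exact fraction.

obs 1: x=1 → posterior Dirichlet(8/3, 3, 9/4, 6/5, 5)
obs 2: x=0 → posterior Dirichlet(11/3, 3, 9/4, 6/5, 5)
obs 3: x=1 → posterior Dirichlet(11/3, 4, 9/4, 6/5, 5)
obs 4: x=3 → posterior Dirichlet(11/3, 4, 9/4, 11/5, 5)
obs 5: x=4 → posterior Dirichlet(11/3, 4, 9/4, 11/5, 6)
obs 6: x=3 → posterior Dirichlet(11/3, 4, 9/4, 16/5, 6)
obs 7: x=1 → posterior Dirichlet(11/3, 5, 9/4, 16/5, 6)

240/907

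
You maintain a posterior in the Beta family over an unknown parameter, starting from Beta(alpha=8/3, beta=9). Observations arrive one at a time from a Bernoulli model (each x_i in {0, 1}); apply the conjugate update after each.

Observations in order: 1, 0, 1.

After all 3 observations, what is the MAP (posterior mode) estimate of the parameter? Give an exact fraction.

obs 1: x=1 → posterior Beta(11/3, 9)
obs 2: x=0 → posterior Beta(11/3, 10)
obs 3: x=1 → posterior Beta(14/3, 10)

11/38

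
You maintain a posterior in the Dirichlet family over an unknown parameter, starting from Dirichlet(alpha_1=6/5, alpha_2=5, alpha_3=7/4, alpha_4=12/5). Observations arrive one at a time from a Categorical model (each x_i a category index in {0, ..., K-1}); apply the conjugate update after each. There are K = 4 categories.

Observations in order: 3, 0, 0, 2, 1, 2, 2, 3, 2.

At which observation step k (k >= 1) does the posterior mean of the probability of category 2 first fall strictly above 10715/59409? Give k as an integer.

obs 1: x=3 → posterior Dirichlet(6/5, 5, 7/4, 17/5)
obs 2: x=0 → posterior Dirichlet(11/5, 5, 7/4, 17/5)
obs 3: x=0 → posterior Dirichlet(16/5, 5, 7/4, 17/5)
obs 4: x=2 → posterior Dirichlet(16/5, 5, 11/4, 17/5)
obs 5: x=1 → posterior Dirichlet(16/5, 6, 11/4, 17/5)
obs 6: x=2 → posterior Dirichlet(16/5, 6, 15/4, 17/5)
obs 7: x=2 → posterior Dirichlet(16/5, 6, 19/4, 17/5)
obs 8: x=3 → posterior Dirichlet(16/5, 6, 19/4, 22/5)
obs 9: x=2 → posterior Dirichlet(16/5, 6, 23/4, 22/5)

k = 4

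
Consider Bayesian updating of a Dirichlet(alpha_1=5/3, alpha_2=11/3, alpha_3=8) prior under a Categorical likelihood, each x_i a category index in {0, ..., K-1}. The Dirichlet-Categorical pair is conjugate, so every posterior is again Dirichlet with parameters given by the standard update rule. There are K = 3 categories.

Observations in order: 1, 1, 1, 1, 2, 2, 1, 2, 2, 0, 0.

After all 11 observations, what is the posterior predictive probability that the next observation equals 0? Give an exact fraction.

11/73

obs 1: x=1 → posterior Dirichlet(5/3, 14/3, 8)
obs 2: x=1 → posterior Dirichlet(5/3, 17/3, 8)
obs 3: x=1 → posterior Dirichlet(5/3, 20/3, 8)
obs 4: x=1 → posterior Dirichlet(5/3, 23/3, 8)
obs 5: x=2 → posterior Dirichlet(5/3, 23/3, 9)
obs 6: x=2 → posterior Dirichlet(5/3, 23/3, 10)
obs 7: x=1 → posterior Dirichlet(5/3, 26/3, 10)
obs 8: x=2 → posterior Dirichlet(5/3, 26/3, 11)
obs 9: x=2 → posterior Dirichlet(5/3, 26/3, 12)
obs 10: x=0 → posterior Dirichlet(8/3, 26/3, 12)
obs 11: x=0 → posterior Dirichlet(11/3, 26/3, 12)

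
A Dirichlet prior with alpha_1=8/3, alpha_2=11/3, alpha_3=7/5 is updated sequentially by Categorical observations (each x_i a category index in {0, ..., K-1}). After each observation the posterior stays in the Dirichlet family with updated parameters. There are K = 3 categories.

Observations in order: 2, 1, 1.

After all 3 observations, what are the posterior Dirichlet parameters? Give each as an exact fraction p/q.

alpha_1=8/3, alpha_2=17/3, alpha_3=12/5

obs 1: x=2 → posterior Dirichlet(8/3, 11/3, 12/5)
obs 2: x=1 → posterior Dirichlet(8/3, 14/3, 12/5)
obs 3: x=1 → posterior Dirichlet(8/3, 17/3, 12/5)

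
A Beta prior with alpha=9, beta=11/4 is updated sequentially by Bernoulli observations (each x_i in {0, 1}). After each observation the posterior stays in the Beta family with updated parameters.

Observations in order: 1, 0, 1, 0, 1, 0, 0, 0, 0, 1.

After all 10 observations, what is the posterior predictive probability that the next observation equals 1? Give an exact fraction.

52/87

obs 1: x=1 → posterior Beta(10, 11/4)
obs 2: x=0 → posterior Beta(10, 15/4)
obs 3: x=1 → posterior Beta(11, 15/4)
obs 4: x=0 → posterior Beta(11, 19/4)
obs 5: x=1 → posterior Beta(12, 19/4)
obs 6: x=0 → posterior Beta(12, 23/4)
obs 7: x=0 → posterior Beta(12, 27/4)
obs 8: x=0 → posterior Beta(12, 31/4)
obs 9: x=0 → posterior Beta(12, 35/4)
obs 10: x=1 → posterior Beta(13, 35/4)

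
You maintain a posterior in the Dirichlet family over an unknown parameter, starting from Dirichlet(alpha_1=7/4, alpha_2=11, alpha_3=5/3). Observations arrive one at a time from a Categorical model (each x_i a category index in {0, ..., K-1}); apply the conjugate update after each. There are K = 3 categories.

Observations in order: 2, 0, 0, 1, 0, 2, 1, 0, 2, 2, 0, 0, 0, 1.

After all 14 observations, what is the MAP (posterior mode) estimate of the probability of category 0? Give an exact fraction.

93/305

obs 1: x=2 → posterior Dirichlet(7/4, 11, 8/3)
obs 2: x=0 → posterior Dirichlet(11/4, 11, 8/3)
obs 3: x=0 → posterior Dirichlet(15/4, 11, 8/3)
obs 4: x=1 → posterior Dirichlet(15/4, 12, 8/3)
obs 5: x=0 → posterior Dirichlet(19/4, 12, 8/3)
obs 6: x=2 → posterior Dirichlet(19/4, 12, 11/3)
obs 7: x=1 → posterior Dirichlet(19/4, 13, 11/3)
obs 8: x=0 → posterior Dirichlet(23/4, 13, 11/3)
obs 9: x=2 → posterior Dirichlet(23/4, 13, 14/3)
obs 10: x=2 → posterior Dirichlet(23/4, 13, 17/3)
obs 11: x=0 → posterior Dirichlet(27/4, 13, 17/3)
obs 12: x=0 → posterior Dirichlet(31/4, 13, 17/3)
obs 13: x=0 → posterior Dirichlet(35/4, 13, 17/3)
obs 14: x=1 → posterior Dirichlet(35/4, 14, 17/3)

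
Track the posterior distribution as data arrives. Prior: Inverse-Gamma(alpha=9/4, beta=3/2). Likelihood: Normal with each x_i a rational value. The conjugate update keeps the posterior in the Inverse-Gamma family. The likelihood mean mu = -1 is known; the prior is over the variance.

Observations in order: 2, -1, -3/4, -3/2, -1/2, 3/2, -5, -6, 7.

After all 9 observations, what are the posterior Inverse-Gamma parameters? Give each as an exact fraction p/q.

obs 1: x=2 → posterior Inverse-Gamma(11/4, 6)
obs 2: x=-1 → posterior Inverse-Gamma(13/4, 6)
obs 3: x=-3/4 → posterior Inverse-Gamma(15/4, 193/32)
obs 4: x=-3/2 → posterior Inverse-Gamma(17/4, 197/32)
obs 5: x=-1/2 → posterior Inverse-Gamma(19/4, 201/32)
obs 6: x=3/2 → posterior Inverse-Gamma(21/4, 301/32)
obs 7: x=-5 → posterior Inverse-Gamma(23/4, 557/32)
obs 8: x=-6 → posterior Inverse-Gamma(25/4, 957/32)
obs 9: x=7 → posterior Inverse-Gamma(27/4, 1981/32)

alpha=27/4, beta=1981/32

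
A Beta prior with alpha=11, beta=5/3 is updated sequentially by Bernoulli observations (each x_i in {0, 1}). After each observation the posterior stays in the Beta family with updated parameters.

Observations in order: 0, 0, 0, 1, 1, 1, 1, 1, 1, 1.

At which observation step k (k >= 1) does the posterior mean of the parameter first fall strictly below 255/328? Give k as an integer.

obs 1: x=0 → posterior Beta(11, 8/3)
obs 2: x=0 → posterior Beta(11, 11/3)
obs 3: x=0 → posterior Beta(11, 14/3)
obs 4: x=1 → posterior Beta(12, 14/3)
obs 5: x=1 → posterior Beta(13, 14/3)
obs 6: x=1 → posterior Beta(14, 14/3)
obs 7: x=1 → posterior Beta(15, 14/3)
obs 8: x=1 → posterior Beta(16, 14/3)
obs 9: x=1 → posterior Beta(17, 14/3)
obs 10: x=1 → posterior Beta(18, 14/3)

k = 2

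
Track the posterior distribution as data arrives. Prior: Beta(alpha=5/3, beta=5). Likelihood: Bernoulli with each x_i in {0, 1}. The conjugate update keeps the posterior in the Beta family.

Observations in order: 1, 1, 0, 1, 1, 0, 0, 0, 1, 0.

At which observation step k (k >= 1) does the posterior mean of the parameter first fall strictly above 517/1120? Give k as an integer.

obs 1: x=1 → posterior Beta(8/3, 5)
obs 2: x=1 → posterior Beta(11/3, 5)
obs 3: x=0 → posterior Beta(11/3, 6)
obs 4: x=1 → posterior Beta(14/3, 6)
obs 5: x=1 → posterior Beta(17/3, 6)
obs 6: x=0 → posterior Beta(17/3, 7)
obs 7: x=0 → posterior Beta(17/3, 8)
obs 8: x=0 → posterior Beta(17/3, 9)
obs 9: x=1 → posterior Beta(20/3, 9)
obs 10: x=0 → posterior Beta(20/3, 10)

k = 5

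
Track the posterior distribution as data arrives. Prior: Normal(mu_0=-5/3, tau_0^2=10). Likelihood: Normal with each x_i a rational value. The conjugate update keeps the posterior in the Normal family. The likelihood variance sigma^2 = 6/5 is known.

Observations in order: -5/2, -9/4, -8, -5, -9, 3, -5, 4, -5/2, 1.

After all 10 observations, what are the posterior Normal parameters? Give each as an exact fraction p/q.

obs 1: x=-5/2 → posterior Normal(-135/56, 15/14)
obs 2: x=-9/4 → posterior Normal(-495/212, 30/53)
obs 3: x=-8 → posterior Normal(-1295/312, 5/13)
obs 4: x=-5 → posterior Normal(-1795/412, 30/103)
obs 5: x=-9 → posterior Normal(-2695/512, 15/64)
obs 6: x=3 → posterior Normal(-2395/612, 10/51)
obs 7: x=-5 → posterior Normal(-2895/712, 15/89)
obs 8: x=4 → posterior Normal(-2495/812, 30/203)
obs 9: x=-5/2 → posterior Normal(-915/304, 5/38)
obs 10: x=1 → posterior Normal(-115/44, 30/253)

mu_0=-115/44, tau_0^2=30/253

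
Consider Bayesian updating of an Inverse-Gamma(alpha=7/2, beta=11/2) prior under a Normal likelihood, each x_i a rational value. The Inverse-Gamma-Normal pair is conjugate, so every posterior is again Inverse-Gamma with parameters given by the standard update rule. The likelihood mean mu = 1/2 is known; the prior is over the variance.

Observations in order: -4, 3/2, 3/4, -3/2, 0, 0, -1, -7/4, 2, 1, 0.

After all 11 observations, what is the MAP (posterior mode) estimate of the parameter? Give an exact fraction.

obs 1: x=-4 → posterior Inverse-Gamma(4, 125/8)
obs 2: x=3/2 → posterior Inverse-Gamma(9/2, 129/8)
obs 3: x=3/4 → posterior Inverse-Gamma(5, 517/32)
obs 4: x=-3/2 → posterior Inverse-Gamma(11/2, 581/32)
obs 5: x=0 → posterior Inverse-Gamma(6, 585/32)
obs 6: x=0 → posterior Inverse-Gamma(13/2, 589/32)
obs 7: x=-1 → posterior Inverse-Gamma(7, 625/32)
obs 8: x=-7/4 → posterior Inverse-Gamma(15/2, 353/16)
obs 9: x=2 → posterior Inverse-Gamma(8, 371/16)
obs 10: x=1 → posterior Inverse-Gamma(17/2, 373/16)
obs 11: x=0 → posterior Inverse-Gamma(9, 375/16)

75/32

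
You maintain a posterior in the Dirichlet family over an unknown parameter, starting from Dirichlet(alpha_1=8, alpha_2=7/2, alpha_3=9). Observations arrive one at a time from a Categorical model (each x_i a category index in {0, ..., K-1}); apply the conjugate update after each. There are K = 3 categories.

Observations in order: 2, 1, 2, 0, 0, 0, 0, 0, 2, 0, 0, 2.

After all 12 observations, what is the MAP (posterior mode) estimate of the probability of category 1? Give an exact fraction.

7/59

obs 1: x=2 → posterior Dirichlet(8, 7/2, 10)
obs 2: x=1 → posterior Dirichlet(8, 9/2, 10)
obs 3: x=2 → posterior Dirichlet(8, 9/2, 11)
obs 4: x=0 → posterior Dirichlet(9, 9/2, 11)
obs 5: x=0 → posterior Dirichlet(10, 9/2, 11)
obs 6: x=0 → posterior Dirichlet(11, 9/2, 11)
obs 7: x=0 → posterior Dirichlet(12, 9/2, 11)
obs 8: x=0 → posterior Dirichlet(13, 9/2, 11)
obs 9: x=2 → posterior Dirichlet(13, 9/2, 12)
obs 10: x=0 → posterior Dirichlet(14, 9/2, 12)
obs 11: x=0 → posterior Dirichlet(15, 9/2, 12)
obs 12: x=2 → posterior Dirichlet(15, 9/2, 13)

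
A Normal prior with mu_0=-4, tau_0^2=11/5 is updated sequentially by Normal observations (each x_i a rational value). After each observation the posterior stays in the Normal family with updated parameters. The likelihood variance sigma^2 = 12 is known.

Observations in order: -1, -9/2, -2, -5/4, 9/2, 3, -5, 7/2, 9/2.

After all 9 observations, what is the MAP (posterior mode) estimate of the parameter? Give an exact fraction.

obs 1: x=-1 → posterior Normal(-251/71, 132/71)
obs 2: x=-9/2 → posterior Normal(-601/164, 66/41)
obs 3: x=-2 → posterior Normal(-215/62, 44/31)
obs 4: x=-5/4 → posterior Normal(-1345/416, 33/26)
obs 5: x=9/2 → posterior Normal(-1147/460, 132/115)
obs 6: x=3 → posterior Normal(-145/72, 22/21)
obs 7: x=-5 → posterior Normal(-1235/548, 132/137)
obs 8: x=7/2 → posterior Normal(-1081/592, 33/37)
obs 9: x=9/2 → posterior Normal(-883/636, 44/53)

-883/636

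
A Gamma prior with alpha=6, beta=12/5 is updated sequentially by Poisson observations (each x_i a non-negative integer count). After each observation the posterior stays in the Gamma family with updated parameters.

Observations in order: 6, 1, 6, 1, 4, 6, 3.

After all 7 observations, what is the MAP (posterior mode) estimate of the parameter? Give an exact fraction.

obs 1: x=6 → posterior Gamma(12, 17/5)
obs 2: x=1 → posterior Gamma(13, 22/5)
obs 3: x=6 → posterior Gamma(19, 27/5)
obs 4: x=1 → posterior Gamma(20, 32/5)
obs 5: x=4 → posterior Gamma(24, 37/5)
obs 6: x=6 → posterior Gamma(30, 42/5)
obs 7: x=3 → posterior Gamma(33, 47/5)

160/47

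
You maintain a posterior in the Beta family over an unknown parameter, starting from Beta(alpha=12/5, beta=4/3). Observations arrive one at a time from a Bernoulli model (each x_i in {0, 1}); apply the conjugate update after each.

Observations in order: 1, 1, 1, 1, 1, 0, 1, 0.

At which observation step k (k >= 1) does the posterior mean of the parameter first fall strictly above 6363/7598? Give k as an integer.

obs 1: x=1 → posterior Beta(17/5, 4/3)
obs 2: x=1 → posterior Beta(22/5, 4/3)
obs 3: x=1 → posterior Beta(27/5, 4/3)
obs 4: x=1 → posterior Beta(32/5, 4/3)
obs 5: x=1 → posterior Beta(37/5, 4/3)
obs 6: x=0 → posterior Beta(37/5, 7/3)
obs 7: x=1 → posterior Beta(42/5, 7/3)
obs 8: x=0 → posterior Beta(42/5, 10/3)

k = 5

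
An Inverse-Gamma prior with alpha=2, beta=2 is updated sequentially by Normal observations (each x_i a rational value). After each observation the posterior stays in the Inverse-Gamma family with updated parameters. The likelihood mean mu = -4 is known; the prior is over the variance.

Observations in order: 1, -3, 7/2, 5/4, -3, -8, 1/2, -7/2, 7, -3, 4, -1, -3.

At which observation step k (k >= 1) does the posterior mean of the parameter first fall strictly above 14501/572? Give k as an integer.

obs 1: x=1 → posterior Inverse-Gamma(5/2, 29/2)
obs 2: x=-3 → posterior Inverse-Gamma(3, 15)
obs 3: x=7/2 → posterior Inverse-Gamma(7/2, 345/8)
obs 4: x=5/4 → posterior Inverse-Gamma(4, 1821/32)
obs 5: x=-3 → posterior Inverse-Gamma(9/2, 1837/32)
obs 6: x=-8 → posterior Inverse-Gamma(5, 2093/32)
obs 7: x=1/2 → posterior Inverse-Gamma(11/2, 2417/32)
obs 8: x=-7/2 → posterior Inverse-Gamma(6, 2421/32)
obs 9: x=7 → posterior Inverse-Gamma(13/2, 4357/32)
obs 10: x=-3 → posterior Inverse-Gamma(7, 4373/32)
obs 11: x=4 → posterior Inverse-Gamma(15/2, 5397/32)
obs 12: x=-1 → posterior Inverse-Gamma(8, 5541/32)
obs 13: x=-3 → posterior Inverse-Gamma(17/2, 5557/32)

k = 11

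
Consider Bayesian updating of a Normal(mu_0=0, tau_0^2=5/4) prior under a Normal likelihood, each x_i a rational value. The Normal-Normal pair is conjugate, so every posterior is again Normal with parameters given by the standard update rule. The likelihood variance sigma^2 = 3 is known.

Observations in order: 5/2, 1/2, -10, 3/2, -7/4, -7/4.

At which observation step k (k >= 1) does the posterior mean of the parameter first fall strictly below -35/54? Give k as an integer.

k = 3

obs 1: x=5/2 → posterior Normal(25/34, 15/17)
obs 2: x=1/2 → posterior Normal(15/22, 15/22)
obs 3: x=-10 → posterior Normal(-35/27, 5/9)
obs 4: x=3/2 → posterior Normal(-55/64, 15/32)
obs 5: x=-7/4 → posterior Normal(-145/148, 15/37)
obs 6: x=-7/4 → posterior Normal(-15/14, 5/14)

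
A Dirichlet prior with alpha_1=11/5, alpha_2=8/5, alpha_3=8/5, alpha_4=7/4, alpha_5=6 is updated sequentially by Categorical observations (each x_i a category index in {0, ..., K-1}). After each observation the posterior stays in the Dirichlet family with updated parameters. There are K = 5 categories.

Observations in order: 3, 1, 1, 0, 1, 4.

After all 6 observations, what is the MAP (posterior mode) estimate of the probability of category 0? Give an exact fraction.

44/283

obs 1: x=3 → posterior Dirichlet(11/5, 8/5, 8/5, 11/4, 6)
obs 2: x=1 → posterior Dirichlet(11/5, 13/5, 8/5, 11/4, 6)
obs 3: x=1 → posterior Dirichlet(11/5, 18/5, 8/5, 11/4, 6)
obs 4: x=0 → posterior Dirichlet(16/5, 18/5, 8/5, 11/4, 6)
obs 5: x=1 → posterior Dirichlet(16/5, 23/5, 8/5, 11/4, 6)
obs 6: x=4 → posterior Dirichlet(16/5, 23/5, 8/5, 11/4, 7)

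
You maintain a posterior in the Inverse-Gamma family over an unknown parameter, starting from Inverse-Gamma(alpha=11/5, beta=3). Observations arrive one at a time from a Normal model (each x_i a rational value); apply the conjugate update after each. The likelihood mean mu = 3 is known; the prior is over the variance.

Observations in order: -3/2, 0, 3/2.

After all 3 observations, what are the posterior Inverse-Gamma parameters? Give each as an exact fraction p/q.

obs 1: x=-3/2 → posterior Inverse-Gamma(27/10, 105/8)
obs 2: x=0 → posterior Inverse-Gamma(16/5, 141/8)
obs 3: x=3/2 → posterior Inverse-Gamma(37/10, 75/4)

alpha=37/10, beta=75/4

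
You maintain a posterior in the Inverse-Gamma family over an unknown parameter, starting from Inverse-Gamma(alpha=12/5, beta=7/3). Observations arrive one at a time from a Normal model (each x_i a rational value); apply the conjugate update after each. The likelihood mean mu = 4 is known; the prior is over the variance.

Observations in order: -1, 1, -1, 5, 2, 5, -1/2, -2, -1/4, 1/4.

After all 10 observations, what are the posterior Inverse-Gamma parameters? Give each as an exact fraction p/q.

alpha=37/5, beta=3793/48

obs 1: x=-1 → posterior Inverse-Gamma(29/10, 89/6)
obs 2: x=1 → posterior Inverse-Gamma(17/5, 58/3)
obs 3: x=-1 → posterior Inverse-Gamma(39/10, 191/6)
obs 4: x=5 → posterior Inverse-Gamma(22/5, 97/3)
obs 5: x=2 → posterior Inverse-Gamma(49/10, 103/3)
obs 6: x=5 → posterior Inverse-Gamma(27/5, 209/6)
obs 7: x=-1/2 → posterior Inverse-Gamma(59/10, 1079/24)
obs 8: x=-2 → posterior Inverse-Gamma(32/5, 1511/24)
obs 9: x=-1/4 → posterior Inverse-Gamma(69/10, 6911/96)
obs 10: x=1/4 → posterior Inverse-Gamma(37/5, 3793/48)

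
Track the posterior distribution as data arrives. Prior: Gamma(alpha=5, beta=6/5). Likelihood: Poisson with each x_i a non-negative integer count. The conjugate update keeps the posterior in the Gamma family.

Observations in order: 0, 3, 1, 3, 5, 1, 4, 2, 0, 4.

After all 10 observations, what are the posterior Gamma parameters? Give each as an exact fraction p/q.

alpha=28, beta=56/5

obs 1: x=0 → posterior Gamma(5, 11/5)
obs 2: x=3 → posterior Gamma(8, 16/5)
obs 3: x=1 → posterior Gamma(9, 21/5)
obs 4: x=3 → posterior Gamma(12, 26/5)
obs 5: x=5 → posterior Gamma(17, 31/5)
obs 6: x=1 → posterior Gamma(18, 36/5)
obs 7: x=4 → posterior Gamma(22, 41/5)
obs 8: x=2 → posterior Gamma(24, 46/5)
obs 9: x=0 → posterior Gamma(24, 51/5)
obs 10: x=4 → posterior Gamma(28, 56/5)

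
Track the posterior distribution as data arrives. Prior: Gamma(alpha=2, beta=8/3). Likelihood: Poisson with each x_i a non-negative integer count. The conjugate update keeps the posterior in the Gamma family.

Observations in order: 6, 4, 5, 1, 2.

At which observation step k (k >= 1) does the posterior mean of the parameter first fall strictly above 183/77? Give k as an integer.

k = 2

obs 1: x=6 → posterior Gamma(8, 11/3)
obs 2: x=4 → posterior Gamma(12, 14/3)
obs 3: x=5 → posterior Gamma(17, 17/3)
obs 4: x=1 → posterior Gamma(18, 20/3)
obs 5: x=2 → posterior Gamma(20, 23/3)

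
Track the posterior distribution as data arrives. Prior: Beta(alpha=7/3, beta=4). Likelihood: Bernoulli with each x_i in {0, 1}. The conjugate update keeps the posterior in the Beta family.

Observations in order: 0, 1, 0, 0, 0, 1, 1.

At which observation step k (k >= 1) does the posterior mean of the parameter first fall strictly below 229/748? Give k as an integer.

obs 1: x=0 → posterior Beta(7/3, 5)
obs 2: x=1 → posterior Beta(10/3, 5)
obs 3: x=0 → posterior Beta(10/3, 6)
obs 4: x=0 → posterior Beta(10/3, 7)
obs 5: x=0 → posterior Beta(10/3, 8)
obs 6: x=1 → posterior Beta(13/3, 8)
obs 7: x=1 → posterior Beta(16/3, 8)

k = 5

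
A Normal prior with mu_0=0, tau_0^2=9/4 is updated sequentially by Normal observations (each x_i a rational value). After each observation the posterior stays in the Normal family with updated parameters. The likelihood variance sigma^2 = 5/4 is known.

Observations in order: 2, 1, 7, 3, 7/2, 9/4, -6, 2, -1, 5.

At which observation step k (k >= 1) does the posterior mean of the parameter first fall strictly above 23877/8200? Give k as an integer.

obs 1: x=2 → posterior Normal(9/7, 45/56)
obs 2: x=1 → posterior Normal(27/23, 45/92)
obs 3: x=7 → posterior Normal(45/16, 45/128)
obs 4: x=3 → posterior Normal(117/41, 45/164)
obs 5: x=7/2 → posterior Normal(297/100, 9/40)
obs 6: x=9/4 → posterior Normal(675/236, 45/236)
obs 7: x=-6 → posterior Normal(27/16, 45/272)
obs 8: x=2 → posterior Normal(531/308, 45/308)
obs 9: x=-1 → posterior Normal(495/344, 45/344)
obs 10: x=5 → posterior Normal(135/76, 9/76)

k = 5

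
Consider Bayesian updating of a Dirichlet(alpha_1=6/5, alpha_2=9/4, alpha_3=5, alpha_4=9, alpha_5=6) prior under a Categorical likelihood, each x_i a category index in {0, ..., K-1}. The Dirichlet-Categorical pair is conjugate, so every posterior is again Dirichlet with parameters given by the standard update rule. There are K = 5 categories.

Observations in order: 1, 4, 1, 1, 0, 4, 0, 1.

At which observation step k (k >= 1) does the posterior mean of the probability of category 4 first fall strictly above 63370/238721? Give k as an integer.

obs 1: x=1 → posterior Dirichlet(6/5, 13/4, 5, 9, 6)
obs 2: x=4 → posterior Dirichlet(6/5, 13/4, 5, 9, 7)
obs 3: x=1 → posterior Dirichlet(6/5, 17/4, 5, 9, 7)
obs 4: x=1 → posterior Dirichlet(6/5, 21/4, 5, 9, 7)
obs 5: x=0 → posterior Dirichlet(11/5, 21/4, 5, 9, 7)
obs 6: x=4 → posterior Dirichlet(11/5, 21/4, 5, 9, 8)
obs 7: x=0 → posterior Dirichlet(16/5, 21/4, 5, 9, 8)
obs 8: x=1 → posterior Dirichlet(16/5, 25/4, 5, 9, 8)

k = 2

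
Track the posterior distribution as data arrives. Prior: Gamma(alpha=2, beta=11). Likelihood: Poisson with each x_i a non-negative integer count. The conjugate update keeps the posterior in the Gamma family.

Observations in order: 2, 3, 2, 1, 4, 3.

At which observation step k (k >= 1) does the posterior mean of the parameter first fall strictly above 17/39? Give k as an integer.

k = 2

obs 1: x=2 → posterior Gamma(4, 12)
obs 2: x=3 → posterior Gamma(7, 13)
obs 3: x=2 → posterior Gamma(9, 14)
obs 4: x=1 → posterior Gamma(10, 15)
obs 5: x=4 → posterior Gamma(14, 16)
obs 6: x=3 → posterior Gamma(17, 17)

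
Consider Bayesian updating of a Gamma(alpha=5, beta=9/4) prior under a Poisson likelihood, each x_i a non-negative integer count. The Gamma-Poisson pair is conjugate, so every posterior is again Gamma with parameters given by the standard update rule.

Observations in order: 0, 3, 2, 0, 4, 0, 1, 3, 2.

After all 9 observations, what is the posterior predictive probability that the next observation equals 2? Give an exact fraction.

556533758196575720260620117187500000/2183814375991796599109312252753832343

obs 1: x=0 → posterior Gamma(5, 13/4)
obs 2: x=3 → posterior Gamma(8, 17/4)
obs 3: x=2 → posterior Gamma(10, 21/4)
obs 4: x=0 → posterior Gamma(10, 25/4)
obs 5: x=4 → posterior Gamma(14, 29/4)
obs 6: x=0 → posterior Gamma(14, 33/4)
obs 7: x=1 → posterior Gamma(15, 37/4)
obs 8: x=3 → posterior Gamma(18, 41/4)
obs 9: x=2 → posterior Gamma(20, 45/4)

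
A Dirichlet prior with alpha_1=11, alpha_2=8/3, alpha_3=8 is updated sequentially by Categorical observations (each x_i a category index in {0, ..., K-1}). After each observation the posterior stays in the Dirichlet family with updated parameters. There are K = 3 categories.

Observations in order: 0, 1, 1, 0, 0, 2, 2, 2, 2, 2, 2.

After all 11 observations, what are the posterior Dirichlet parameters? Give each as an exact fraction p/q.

alpha_1=14, alpha_2=14/3, alpha_3=14

obs 1: x=0 → posterior Dirichlet(12, 8/3, 8)
obs 2: x=1 → posterior Dirichlet(12, 11/3, 8)
obs 3: x=1 → posterior Dirichlet(12, 14/3, 8)
obs 4: x=0 → posterior Dirichlet(13, 14/3, 8)
obs 5: x=0 → posterior Dirichlet(14, 14/3, 8)
obs 6: x=2 → posterior Dirichlet(14, 14/3, 9)
obs 7: x=2 → posterior Dirichlet(14, 14/3, 10)
obs 8: x=2 → posterior Dirichlet(14, 14/3, 11)
obs 9: x=2 → posterior Dirichlet(14, 14/3, 12)
obs 10: x=2 → posterior Dirichlet(14, 14/3, 13)
obs 11: x=2 → posterior Dirichlet(14, 14/3, 14)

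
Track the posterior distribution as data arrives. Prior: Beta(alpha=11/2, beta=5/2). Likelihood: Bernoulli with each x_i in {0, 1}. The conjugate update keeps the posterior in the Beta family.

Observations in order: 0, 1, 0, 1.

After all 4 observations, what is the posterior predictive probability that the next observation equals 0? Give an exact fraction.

obs 1: x=0 → posterior Beta(11/2, 7/2)
obs 2: x=1 → posterior Beta(13/2, 7/2)
obs 3: x=0 → posterior Beta(13/2, 9/2)
obs 4: x=1 → posterior Beta(15/2, 9/2)

3/8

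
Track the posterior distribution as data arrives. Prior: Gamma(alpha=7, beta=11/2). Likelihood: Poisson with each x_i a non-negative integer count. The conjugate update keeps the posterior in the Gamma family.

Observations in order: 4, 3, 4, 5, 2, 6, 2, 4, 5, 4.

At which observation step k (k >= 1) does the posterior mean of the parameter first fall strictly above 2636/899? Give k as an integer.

obs 1: x=4 → posterior Gamma(11, 13/2)
obs 2: x=3 → posterior Gamma(14, 15/2)
obs 3: x=4 → posterior Gamma(18, 17/2)
obs 4: x=5 → posterior Gamma(23, 19/2)
obs 5: x=2 → posterior Gamma(25, 21/2)
obs 6: x=6 → posterior Gamma(31, 23/2)
obs 7: x=2 → posterior Gamma(33, 25/2)
obs 8: x=4 → posterior Gamma(37, 27/2)
obs 9: x=5 → posterior Gamma(42, 29/2)
obs 10: x=4 → posterior Gamma(46, 31/2)

k = 10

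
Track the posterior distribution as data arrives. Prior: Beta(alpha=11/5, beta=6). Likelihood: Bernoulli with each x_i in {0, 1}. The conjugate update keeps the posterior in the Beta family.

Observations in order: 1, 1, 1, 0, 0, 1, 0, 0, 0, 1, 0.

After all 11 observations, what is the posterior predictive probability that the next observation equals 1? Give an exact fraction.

obs 1: x=1 → posterior Beta(16/5, 6)
obs 2: x=1 → posterior Beta(21/5, 6)
obs 3: x=1 → posterior Beta(26/5, 6)
obs 4: x=0 → posterior Beta(26/5, 7)
obs 5: x=0 → posterior Beta(26/5, 8)
obs 6: x=1 → posterior Beta(31/5, 8)
obs 7: x=0 → posterior Beta(31/5, 9)
obs 8: x=0 → posterior Beta(31/5, 10)
obs 9: x=0 → posterior Beta(31/5, 11)
obs 10: x=1 → posterior Beta(36/5, 11)
obs 11: x=0 → posterior Beta(36/5, 12)

3/8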